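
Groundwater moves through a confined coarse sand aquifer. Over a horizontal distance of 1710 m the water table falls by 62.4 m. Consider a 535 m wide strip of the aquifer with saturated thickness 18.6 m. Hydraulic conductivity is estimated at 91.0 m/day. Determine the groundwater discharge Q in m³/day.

33000

Cross-sectional area A = 535 × 18.6 = 9951 m².
Hydraulic gradient i = Δh / L = 62.4 / 1710 = 0.03649.
Darcy's law: Q = K · A · i = 91.00 × 9951 × 0.03649 = 33044 m³/day.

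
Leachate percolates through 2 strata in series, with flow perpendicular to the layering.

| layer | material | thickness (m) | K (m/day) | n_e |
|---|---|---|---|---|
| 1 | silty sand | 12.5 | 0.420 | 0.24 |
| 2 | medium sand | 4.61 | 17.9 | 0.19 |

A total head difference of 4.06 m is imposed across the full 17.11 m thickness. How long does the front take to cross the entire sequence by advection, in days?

28.7

With flow normal to the layers, continuity requires the same specific discharge q through every layer.
Σ(b_i/K_i) = 12.5/0.420 + 4.61/17.9 = 30.02 d.
q = Δh / Σ(b_i/K_i) = 4.06 / 30.02 = 0.1352 m/day.
In each layer the seepage velocity is v_i = q/n_i, so the layer transit time is t_i = b_i·n_i / q:
  layer 1 (silty sand): t_1 = 12.5 × 0.24 / 0.1352 = 22.18 d
  layer 2 (medium sand): t_2 = 4.61 × 0.19 / 0.1352 = 6.476 d
Total t = Σ t_i = 28.66 days.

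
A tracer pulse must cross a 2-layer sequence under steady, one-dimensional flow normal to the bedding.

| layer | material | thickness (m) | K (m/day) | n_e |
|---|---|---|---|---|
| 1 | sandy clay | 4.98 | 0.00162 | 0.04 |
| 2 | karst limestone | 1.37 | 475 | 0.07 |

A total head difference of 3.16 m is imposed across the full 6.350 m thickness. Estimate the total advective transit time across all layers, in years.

With flow normal to the layers, continuity requires the same specific discharge q through every layer.
Σ(b_i/K_i) = 4.98/0.00162 + 1.37/475 = 3074 d.
q = Δh / Σ(b_i/K_i) = 3.16 / 3074 = 0.001028 m/day.
In each layer the seepage velocity is v_i = q/n_i, so the layer transit time is t_i = b_i·n_i / q:
  layer 1 (sandy clay): t_1 = 4.98 × 0.04 / 0.001028 = 193.8 d
  layer 2 (karst limestone): t_2 = 1.37 × 0.07 / 0.001028 = 93.29 d
Total t = Σ t_i = 287.1 days = 0.7860 years.

0.786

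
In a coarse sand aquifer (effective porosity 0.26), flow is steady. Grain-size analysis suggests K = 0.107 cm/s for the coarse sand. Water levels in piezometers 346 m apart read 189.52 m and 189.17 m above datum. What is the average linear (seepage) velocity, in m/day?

Convert K: 0.107 cm/s × 864 = 92.45 m/day.
Hydraulic gradient i = (189.52 − 189.17) / 346 = 0.35 / 346 = 0.001012.
Darcy flux q = K · i = 92.45 × 0.001012 = 0.09352 m/day.
Seepage velocity v = q / n_e = 0.09352 / 0.26 = 0.3597 m/day.

0.360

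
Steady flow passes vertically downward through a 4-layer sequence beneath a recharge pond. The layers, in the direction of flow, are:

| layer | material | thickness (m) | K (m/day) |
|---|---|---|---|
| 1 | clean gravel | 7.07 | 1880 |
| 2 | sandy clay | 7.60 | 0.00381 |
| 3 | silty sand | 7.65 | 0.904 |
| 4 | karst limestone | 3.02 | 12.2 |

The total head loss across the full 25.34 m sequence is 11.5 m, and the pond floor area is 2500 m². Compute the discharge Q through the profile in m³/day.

Flow is perpendicular to layering, so the layers act in series and the equivalent K is the thickness-weighted harmonic mean.
Total thickness L = 7.07 + 7.60 + 7.65 + 3.02 = 25.34 m.
Σ(b_i/K_i) = 7.07/1880 + 7.60/0.00381 + 7.65/0.904 + 3.02/12.2 = 2003 d.
K_eq = L / Σ(b_i/K_i) = 25.34 / 2003 = 0.01265 m/day.
Q = K_eq · A · (Δh/L) = 0.01265 × 2500 × (11.5/25.34) = 14.35 m³/day.

14.4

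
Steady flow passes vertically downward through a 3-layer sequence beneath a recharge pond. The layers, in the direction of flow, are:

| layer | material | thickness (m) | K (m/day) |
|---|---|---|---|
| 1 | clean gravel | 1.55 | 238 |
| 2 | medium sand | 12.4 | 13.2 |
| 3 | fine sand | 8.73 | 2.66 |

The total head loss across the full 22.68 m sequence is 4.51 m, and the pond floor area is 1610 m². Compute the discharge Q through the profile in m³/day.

Flow is perpendicular to layering, so the layers act in series and the equivalent K is the thickness-weighted harmonic mean.
Total thickness L = 1.55 + 12.4 + 8.73 = 22.68 m.
Σ(b_i/K_i) = 1.55/238 + 12.4/13.2 + 8.73/2.66 = 4.228 d.
K_eq = L / Σ(b_i/K_i) = 22.68 / 4.228 = 5.364 m/day.
Q = K_eq · A · (Δh/L) = 5.364 × 1610 × (4.51/22.68) = 1717 m³/day.

1720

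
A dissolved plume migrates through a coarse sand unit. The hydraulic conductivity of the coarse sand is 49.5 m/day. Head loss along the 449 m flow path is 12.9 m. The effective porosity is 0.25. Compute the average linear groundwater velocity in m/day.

Hydraulic gradient i = Δh / L = 12.9 / 449 = 0.02873.
Darcy flux q = K · i = 49.50 × 0.02873 = 1.422 m/day.
Seepage velocity v = q / n_e = 1.422 / 0.25 = 5.689 m/day.

5.69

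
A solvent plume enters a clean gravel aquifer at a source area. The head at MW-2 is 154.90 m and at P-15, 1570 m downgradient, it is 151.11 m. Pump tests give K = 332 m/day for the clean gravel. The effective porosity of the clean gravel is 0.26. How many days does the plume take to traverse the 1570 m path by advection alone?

509

Hydraulic gradient i = (154.90 − 151.11) / 1570 = 3.79 / 1570 = 0.002414.
Darcy flux q = K · i = 332.0 × 0.002414 = 0.8015 m/day.
Seepage velocity v = q / n_e = 0.8015 / 0.26 = 3.083 m/day.
Travel time t = L / v = 1570 / 3.083 = 509.3 days.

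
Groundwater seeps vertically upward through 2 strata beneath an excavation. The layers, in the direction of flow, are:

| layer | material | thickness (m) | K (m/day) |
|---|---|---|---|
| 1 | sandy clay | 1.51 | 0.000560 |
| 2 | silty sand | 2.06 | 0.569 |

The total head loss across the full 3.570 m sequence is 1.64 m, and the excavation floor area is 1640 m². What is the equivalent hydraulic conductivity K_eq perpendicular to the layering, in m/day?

0.00132

Flow is perpendicular to layering, so the layers act in series and the equivalent K is the thickness-weighted harmonic mean.
Total thickness L = 1.51 + 2.06 = 3.570 m.
Σ(b_i/K_i) = 1.51/0.000560 + 2.06/0.569 = 2700 d.
K_eq = L / Σ(b_i/K_i) = 3.570 / 2700 = 0.001322 m/day.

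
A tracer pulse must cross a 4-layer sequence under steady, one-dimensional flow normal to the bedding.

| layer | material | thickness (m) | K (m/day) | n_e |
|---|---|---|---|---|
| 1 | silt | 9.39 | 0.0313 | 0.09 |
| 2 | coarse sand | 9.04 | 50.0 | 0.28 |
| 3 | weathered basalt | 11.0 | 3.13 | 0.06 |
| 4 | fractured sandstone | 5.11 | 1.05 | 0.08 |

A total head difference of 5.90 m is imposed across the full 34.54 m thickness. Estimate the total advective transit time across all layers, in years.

With flow normal to the layers, continuity requires the same specific discharge q through every layer.
Σ(b_i/K_i) = 9.39/0.0313 + 9.04/50.0 + 11.0/3.13 + 5.11/1.05 = 308.6 d.
q = Δh / Σ(b_i/K_i) = 5.90 / 308.6 = 0.01912 m/day.
In each layer the seepage velocity is v_i = q/n_i, so the layer transit time is t_i = b_i·n_i / q:
  layer 1 (silt): t_1 = 9.39 × 0.09 / 0.01912 = 44.20 d
  layer 2 (coarse sand): t_2 = 9.04 × 0.28 / 0.01912 = 132.4 d
  layer 3 (weathered basalt): t_3 = 11.0 × 0.06 / 0.01912 = 34.52 d
  layer 4 (fractured sandstone): t_4 = 5.11 × 0.08 / 0.01912 = 21.38 d
Total t = Σ t_i = 232.5 days = 0.6365 years.

0.636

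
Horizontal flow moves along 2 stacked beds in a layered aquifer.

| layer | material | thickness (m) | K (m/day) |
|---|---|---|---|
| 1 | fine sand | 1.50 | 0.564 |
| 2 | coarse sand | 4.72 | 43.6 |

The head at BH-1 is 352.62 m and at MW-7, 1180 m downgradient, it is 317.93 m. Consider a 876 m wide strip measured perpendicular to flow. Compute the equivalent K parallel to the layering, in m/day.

Flow is parallel to layering, so each bed carries its own Darcy discharge and the transmissivities add.
Σ(K_i·b_i) = 0.564×1.50 + 43.6×4.72 = 206.6 m²/day.
Total thickness b = 6.220 m, so K_eq = Σ(K_i·b_i)/b = 33.22 m/day.

33.2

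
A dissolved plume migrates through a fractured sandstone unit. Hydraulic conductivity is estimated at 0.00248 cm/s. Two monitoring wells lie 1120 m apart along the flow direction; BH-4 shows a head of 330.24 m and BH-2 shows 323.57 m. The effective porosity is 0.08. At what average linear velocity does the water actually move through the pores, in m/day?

Convert K: 0.00248 cm/s × 864 = 2.143 m/day.
Hydraulic gradient i = (330.24 − 323.57) / 1120 = 6.67 / 1120 = 0.005955.
Darcy flux q = K · i = 2.143 × 0.005955 = 0.01276 m/day.
Seepage velocity v = q / n_e = 0.01276 / 0.08 = 0.1595 m/day.

0.160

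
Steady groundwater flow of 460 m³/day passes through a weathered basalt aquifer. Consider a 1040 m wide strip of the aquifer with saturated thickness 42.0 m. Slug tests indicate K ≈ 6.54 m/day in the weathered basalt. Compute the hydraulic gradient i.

0.00161

Cross-sectional area A = 1040 × 42.0 = 43680 m².
From Q = K·A·i, i = Q / (K·A) = 460 / (6.540 × 43680) = 0.001610.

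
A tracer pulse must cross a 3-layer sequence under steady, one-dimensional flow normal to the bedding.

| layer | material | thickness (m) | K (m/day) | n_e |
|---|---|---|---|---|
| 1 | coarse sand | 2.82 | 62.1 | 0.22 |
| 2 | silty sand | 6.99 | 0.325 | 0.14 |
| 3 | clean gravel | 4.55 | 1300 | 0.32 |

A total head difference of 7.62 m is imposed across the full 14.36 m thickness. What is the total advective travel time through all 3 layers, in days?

8.64

With flow normal to the layers, continuity requires the same specific discharge q through every layer.
Σ(b_i/K_i) = 2.82/62.1 + 6.99/0.325 + 4.55/1300 = 21.56 d.
q = Δh / Σ(b_i/K_i) = 7.62 / 21.56 = 0.3535 m/day.
In each layer the seepage velocity is v_i = q/n_i, so the layer transit time is t_i = b_i·n_i / q:
  layer 1 (coarse sand): t_1 = 2.82 × 0.22 / 0.3535 = 1.755 d
  layer 2 (silty sand): t_2 = 6.99 × 0.14 / 0.3535 = 2.768 d
  layer 3 (clean gravel): t_3 = 4.55 × 0.32 / 0.3535 = 4.119 d
Total t = Σ t_i = 8.642 days.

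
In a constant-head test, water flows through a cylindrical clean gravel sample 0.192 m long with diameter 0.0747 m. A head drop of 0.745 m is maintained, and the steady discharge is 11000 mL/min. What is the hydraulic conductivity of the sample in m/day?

931

Cross-sectional area A = π·(d/2)² = π × (0.0747/2)² = 0.004383 m².
Convert discharge: 11000 mL/min = 0.0001833 m³/s.
Darcy's law rearranged: K = Q·L / (A·Δh) = 0.0001833 × 0.192 / (0.004383 × 0.745) = 0.01078 m/s = 931.5 m/day.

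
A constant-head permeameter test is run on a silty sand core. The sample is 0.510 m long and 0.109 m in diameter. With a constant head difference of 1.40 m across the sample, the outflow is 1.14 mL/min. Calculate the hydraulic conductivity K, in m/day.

0.0641

Cross-sectional area A = π·(d/2)² = π × (0.109/2)² = 0.009331 m².
Convert discharge: 1.14 mL/min = 1.900e-08 m³/s.
Darcy's law rearranged: K = Q·L / (A·Δh) = 1.900e-08 × 0.510 / (0.009331 × 1.40) = 7.417e-07 m/s = 0.06409 m/day.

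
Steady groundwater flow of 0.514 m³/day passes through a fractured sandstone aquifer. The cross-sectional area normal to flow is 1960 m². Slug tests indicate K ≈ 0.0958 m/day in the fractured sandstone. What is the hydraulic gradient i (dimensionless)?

From Q = K·A·i, i = Q / (K·A) = 0.514 / (0.09580 × 1960) = 0.002737.

0.00274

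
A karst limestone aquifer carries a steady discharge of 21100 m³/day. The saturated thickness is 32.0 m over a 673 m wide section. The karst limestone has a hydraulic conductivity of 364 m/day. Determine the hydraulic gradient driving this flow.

0.00269

Cross-sectional area A = 673 × 32.0 = 21536 m².
From Q = K·A·i, i = Q / (K·A) = 21100 / (364.0 × 21536) = 0.002692.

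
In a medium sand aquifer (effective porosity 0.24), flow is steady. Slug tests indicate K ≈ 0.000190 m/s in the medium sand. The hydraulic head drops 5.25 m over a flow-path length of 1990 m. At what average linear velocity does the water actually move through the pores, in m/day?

Convert K: 0.000190 m/s × 86400 = 16.42 m/day.
Hydraulic gradient i = Δh / L = 5.25 / 1990 = 0.002638.
Darcy flux q = K · i = 16.42 × 0.002638 = 0.04331 m/day.
Seepage velocity v = q / n_e = 0.04331 / 0.24 = 0.1805 m/day.

0.180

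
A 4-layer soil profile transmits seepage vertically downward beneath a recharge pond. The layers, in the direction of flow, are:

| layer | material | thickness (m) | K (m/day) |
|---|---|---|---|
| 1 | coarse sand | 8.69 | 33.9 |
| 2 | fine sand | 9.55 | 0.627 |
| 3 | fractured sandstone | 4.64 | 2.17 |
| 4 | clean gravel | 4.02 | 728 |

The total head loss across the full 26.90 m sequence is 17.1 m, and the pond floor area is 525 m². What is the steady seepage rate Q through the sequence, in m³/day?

509

Flow is perpendicular to layering, so the layers act in series and the equivalent K is the thickness-weighted harmonic mean.
Total thickness L = 8.69 + 9.55 + 4.64 + 4.02 = 26.90 m.
Σ(b_i/K_i) = 8.69/33.9 + 9.55/0.627 + 4.64/2.17 + 4.02/728 = 17.63 d.
K_eq = L / Σ(b_i/K_i) = 26.90 / 17.63 = 1.526 m/day.
Q = K_eq · A · (Δh/L) = 1.526 × 525 × (17.1/26.90) = 509.2 m³/day.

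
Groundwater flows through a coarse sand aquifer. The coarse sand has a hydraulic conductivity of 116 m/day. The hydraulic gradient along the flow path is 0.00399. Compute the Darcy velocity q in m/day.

0.463

Hydraulic gradient i = 0.00399.
Specific discharge q = K · i = 116.0 × 0.003990 = 0.4628 m/day.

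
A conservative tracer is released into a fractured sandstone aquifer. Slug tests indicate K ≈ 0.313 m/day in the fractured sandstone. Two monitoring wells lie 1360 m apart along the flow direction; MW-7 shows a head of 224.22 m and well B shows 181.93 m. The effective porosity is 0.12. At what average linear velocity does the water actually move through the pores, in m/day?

Hydraulic gradient i = (224.22 − 181.93) / 1360 = 42.29 / 1360 = 0.03110.
Darcy flux q = K · i = 0.3130 × 0.03110 = 0.009733 m/day.
Seepage velocity v = q / n_e = 0.009733 / 0.12 = 0.08111 m/day.

0.0811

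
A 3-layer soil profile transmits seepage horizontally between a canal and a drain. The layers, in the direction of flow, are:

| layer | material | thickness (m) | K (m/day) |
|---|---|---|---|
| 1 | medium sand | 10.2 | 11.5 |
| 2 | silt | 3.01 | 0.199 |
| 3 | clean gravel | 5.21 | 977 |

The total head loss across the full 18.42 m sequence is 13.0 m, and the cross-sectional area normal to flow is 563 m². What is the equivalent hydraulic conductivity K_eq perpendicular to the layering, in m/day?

Flow is perpendicular to layering, so the layers act in series and the equivalent K is the thickness-weighted harmonic mean.
Total thickness L = 10.2 + 3.01 + 5.21 = 18.42 m.
Σ(b_i/K_i) = 10.2/11.5 + 3.01/0.199 + 5.21/977 = 16.02 d.
K_eq = L / Σ(b_i/K_i) = 18.42 / 16.02 = 1.150 m/day.

1.15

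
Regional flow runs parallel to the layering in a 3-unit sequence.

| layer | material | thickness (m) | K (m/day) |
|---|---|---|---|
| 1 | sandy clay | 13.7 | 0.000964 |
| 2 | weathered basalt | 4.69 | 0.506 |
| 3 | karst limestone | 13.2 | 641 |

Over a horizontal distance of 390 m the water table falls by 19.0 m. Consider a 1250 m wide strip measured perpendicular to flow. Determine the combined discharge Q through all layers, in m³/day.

Flow is parallel to layering, so each bed carries its own Darcy discharge and the transmissivities add.
Σ(K_i·b_i) = 0.000964×13.7 + 0.506×4.69 + 641×13.2 = 8464 m²/day.
Hydraulic gradient i = Δh / L = 19.0 / 390 = 0.04872.
Q = Σ(K_i·b_i) · W · i = 8464 × 1250 × 0.04872 = 5.154e+05 m³/day.

515000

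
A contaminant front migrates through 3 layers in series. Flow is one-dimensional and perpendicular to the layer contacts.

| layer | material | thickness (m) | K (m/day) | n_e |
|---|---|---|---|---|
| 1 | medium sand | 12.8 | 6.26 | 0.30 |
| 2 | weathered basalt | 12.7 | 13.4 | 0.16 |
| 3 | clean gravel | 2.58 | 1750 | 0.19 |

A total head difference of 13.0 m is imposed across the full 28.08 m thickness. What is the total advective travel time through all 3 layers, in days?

With flow normal to the layers, continuity requires the same specific discharge q through every layer.
Σ(b_i/K_i) = 12.8/6.26 + 12.7/13.4 + 2.58/1750 = 2.994 d.
q = Δh / Σ(b_i/K_i) = 13.0 / 2.994 = 4.342 m/day.
In each layer the seepage velocity is v_i = q/n_i, so the layer transit time is t_i = b_i·n_i / q:
  layer 1 (medium sand): t_1 = 12.8 × 0.30 / 4.342 = 0.8844 d
  layer 2 (weathered basalt): t_2 = 12.7 × 0.16 / 4.342 = 0.4680 d
  layer 3 (clean gravel): t_3 = 2.58 × 0.19 / 4.342 = 0.1129 d
Total t = Σ t_i = 1.465 days.

1.47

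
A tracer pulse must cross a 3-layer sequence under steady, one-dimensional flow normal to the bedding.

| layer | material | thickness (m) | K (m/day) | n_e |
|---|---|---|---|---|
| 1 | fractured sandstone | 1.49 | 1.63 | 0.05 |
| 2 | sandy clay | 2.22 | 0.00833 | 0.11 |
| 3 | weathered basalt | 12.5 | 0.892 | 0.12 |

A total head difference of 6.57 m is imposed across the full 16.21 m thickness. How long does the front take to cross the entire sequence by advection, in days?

With flow normal to the layers, continuity requires the same specific discharge q through every layer.
Σ(b_i/K_i) = 1.49/1.63 + 2.22/0.00833 + 12.5/0.892 = 281.4 d.
q = Δh / Σ(b_i/K_i) = 6.57 / 281.4 = 0.02334 m/day.
In each layer the seepage velocity is v_i = q/n_i, so the layer transit time is t_i = b_i·n_i / q:
  layer 1 (fractured sandstone): t_1 = 1.49 × 0.05 / 0.02334 = 3.191 d
  layer 2 (sandy clay): t_2 = 2.22 × 0.11 / 0.02334 = 10.46 d
  layer 3 (weathered basalt): t_3 = 12.5 × 0.12 / 0.02334 = 64.25 d
Total t = Σ t_i = 77.91 days.

77.9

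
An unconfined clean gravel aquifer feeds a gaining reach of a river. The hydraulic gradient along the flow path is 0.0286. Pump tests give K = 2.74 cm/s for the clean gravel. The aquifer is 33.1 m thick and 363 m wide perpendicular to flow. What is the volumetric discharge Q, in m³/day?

Convert K: 2.74 cm/s × 864 = 2367 m/day.
Cross-sectional area A = 363 × 33.1 = 12015 m².
Hydraulic gradient i = 0.0286.
Darcy's law: Q = K · A · i = 2367 × 12015 × 0.02860 = 8.135e+05 m³/day.

814000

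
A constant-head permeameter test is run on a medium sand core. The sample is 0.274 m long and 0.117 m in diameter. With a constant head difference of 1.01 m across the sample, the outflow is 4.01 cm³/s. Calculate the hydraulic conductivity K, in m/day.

Cross-sectional area A = π·(d/2)² = π × (0.117/2)² = 0.01075 m².
Convert discharge: 4.01 cm³/s = 4.010e-06 m³/s.
Darcy's law rearranged: K = Q·L / (A·Δh) = 4.010e-06 × 0.274 / (0.01075 × 1.01) = 0.0001012 m/s = 8.742 m/day.

8.74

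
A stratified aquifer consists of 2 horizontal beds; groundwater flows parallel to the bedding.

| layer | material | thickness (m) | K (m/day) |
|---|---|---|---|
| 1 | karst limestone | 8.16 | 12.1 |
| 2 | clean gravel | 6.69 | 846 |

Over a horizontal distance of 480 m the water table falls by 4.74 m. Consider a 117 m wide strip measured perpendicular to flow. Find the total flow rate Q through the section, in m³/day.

Flow is parallel to layering, so each bed carries its own Darcy discharge and the transmissivities add.
Σ(K_i·b_i) = 12.1×8.16 + 846×6.69 = 5758 m²/day.
Hydraulic gradient i = Δh / L = 4.74 / 480 = 0.009875.
Q = Σ(K_i·b_i) · W · i = 5758 × 117 × 0.009875 = 6653 m³/day.

6650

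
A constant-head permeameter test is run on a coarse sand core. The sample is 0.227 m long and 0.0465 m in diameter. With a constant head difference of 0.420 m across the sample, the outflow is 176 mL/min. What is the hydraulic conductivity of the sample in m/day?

Cross-sectional area A = π·(d/2)² = π × (0.0465/2)² = 0.001698 m².
Convert discharge: 176 mL/min = 2.933e-06 m³/s.
Darcy's law rearranged: K = Q·L / (A·Δh) = 2.933e-06 × 0.227 / (0.001698 × 0.420) = 0.0009336 m/s = 80.66 m/day.

80.7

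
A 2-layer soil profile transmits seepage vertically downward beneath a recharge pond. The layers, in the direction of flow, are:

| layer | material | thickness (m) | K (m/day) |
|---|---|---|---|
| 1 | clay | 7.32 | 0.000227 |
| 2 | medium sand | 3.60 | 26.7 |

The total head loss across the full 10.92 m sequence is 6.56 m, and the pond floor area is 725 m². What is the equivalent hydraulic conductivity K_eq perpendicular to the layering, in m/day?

0.000339

Flow is perpendicular to layering, so the layers act in series and the equivalent K is the thickness-weighted harmonic mean.
Total thickness L = 7.32 + 3.60 = 10.92 m.
Σ(b_i/K_i) = 7.32/0.000227 + 3.60/26.7 = 32247 d.
K_eq = L / Σ(b_i/K_i) = 10.92 / 32247 = 0.0003386 m/day.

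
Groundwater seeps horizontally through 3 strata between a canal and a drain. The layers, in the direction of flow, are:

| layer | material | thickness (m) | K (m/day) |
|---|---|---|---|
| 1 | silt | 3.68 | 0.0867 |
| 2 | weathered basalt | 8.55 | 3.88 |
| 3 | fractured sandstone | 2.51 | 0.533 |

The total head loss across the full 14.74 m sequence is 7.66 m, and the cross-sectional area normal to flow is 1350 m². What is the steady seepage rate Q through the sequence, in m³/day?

210

Flow is perpendicular to layering, so the layers act in series and the equivalent K is the thickness-weighted harmonic mean.
Total thickness L = 3.68 + 8.55 + 2.51 = 14.74 m.
Σ(b_i/K_i) = 3.68/0.0867 + 8.55/3.88 + 2.51/0.533 = 49.36 d.
K_eq = L / Σ(b_i/K_i) = 14.74 / 49.36 = 0.2986 m/day.
Q = K_eq · A · (Δh/L) = 0.2986 × 1350 × (7.66/14.74) = 209.5 m³/day.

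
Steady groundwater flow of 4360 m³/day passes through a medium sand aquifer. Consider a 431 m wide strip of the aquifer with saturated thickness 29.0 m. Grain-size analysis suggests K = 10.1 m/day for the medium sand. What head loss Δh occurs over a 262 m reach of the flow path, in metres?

Cross-sectional area A = 431 × 29.0 = 12499 m².
From Q = K·A·i, i = Q / (K·A) = 4360 / (10.10 × 12499) = 0.03454.
Head loss Δh = i · L = 0.03454 × 262 = 9.049 m.

9.05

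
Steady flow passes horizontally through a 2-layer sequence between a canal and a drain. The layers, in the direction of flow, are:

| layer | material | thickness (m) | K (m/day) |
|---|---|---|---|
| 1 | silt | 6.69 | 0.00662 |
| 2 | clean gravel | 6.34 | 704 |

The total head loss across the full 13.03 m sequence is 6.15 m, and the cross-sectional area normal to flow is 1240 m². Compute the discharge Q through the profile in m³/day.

7.55

Flow is perpendicular to layering, so the layers act in series and the equivalent K is the thickness-weighted harmonic mean.
Total thickness L = 6.69 + 6.34 = 13.03 m.
Σ(b_i/K_i) = 6.69/0.00662 + 6.34/704 = 1011 d.
K_eq = L / Σ(b_i/K_i) = 13.03 / 1011 = 0.01289 m/day.
Q = K_eq · A · (Δh/L) = 0.01289 × 1240 × (6.15/13.03) = 7.546 m³/day.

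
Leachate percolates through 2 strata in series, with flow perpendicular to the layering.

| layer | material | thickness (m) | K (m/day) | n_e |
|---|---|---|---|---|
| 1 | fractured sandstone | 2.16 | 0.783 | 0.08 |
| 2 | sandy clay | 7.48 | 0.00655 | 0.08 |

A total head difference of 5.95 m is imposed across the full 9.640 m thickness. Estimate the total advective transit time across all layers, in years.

With flow normal to the layers, continuity requires the same specific discharge q through every layer.
Σ(b_i/K_i) = 2.16/0.783 + 7.48/0.00655 = 1145 d.
q = Δh / Σ(b_i/K_i) = 5.95 / 1145 = 0.005198 m/day.
In each layer the seepage velocity is v_i = q/n_i, so the layer transit time is t_i = b_i·n_i / q:
  layer 1 (fractured sandstone): t_1 = 2.16 × 0.08 / 0.005198 = 33.25 d
  layer 2 (sandy clay): t_2 = 7.48 × 0.08 / 0.005198 = 115.1 d
Total t = Σ t_i = 148.4 days = 0.4062 years.

0.406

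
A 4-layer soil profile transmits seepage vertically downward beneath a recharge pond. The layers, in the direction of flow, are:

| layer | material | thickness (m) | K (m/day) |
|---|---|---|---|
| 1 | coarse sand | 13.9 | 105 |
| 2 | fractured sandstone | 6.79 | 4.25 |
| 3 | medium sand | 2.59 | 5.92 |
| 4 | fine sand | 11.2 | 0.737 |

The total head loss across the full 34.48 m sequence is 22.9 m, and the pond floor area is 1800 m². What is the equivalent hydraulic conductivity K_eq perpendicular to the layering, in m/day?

Flow is perpendicular to layering, so the layers act in series and the equivalent K is the thickness-weighted harmonic mean.
Total thickness L = 13.9 + 6.79 + 2.59 + 11.2 = 34.48 m.
Σ(b_i/K_i) = 13.9/105 + 6.79/4.25 + 2.59/5.92 + 11.2/0.737 = 17.36 d.
K_eq = L / Σ(b_i/K_i) = 34.48 / 17.36 = 1.986 m/day.

1.99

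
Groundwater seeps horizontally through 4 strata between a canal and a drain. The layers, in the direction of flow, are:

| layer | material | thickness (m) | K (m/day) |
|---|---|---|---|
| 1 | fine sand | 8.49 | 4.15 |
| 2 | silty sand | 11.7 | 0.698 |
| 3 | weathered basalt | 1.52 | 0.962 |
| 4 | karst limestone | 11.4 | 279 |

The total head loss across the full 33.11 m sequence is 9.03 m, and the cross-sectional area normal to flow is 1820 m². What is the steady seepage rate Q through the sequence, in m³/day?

Flow is perpendicular to layering, so the layers act in series and the equivalent K is the thickness-weighted harmonic mean.
Total thickness L = 8.49 + 11.7 + 1.52 + 11.4 = 33.11 m.
Σ(b_i/K_i) = 8.49/4.15 + 11.7/0.698 + 1.52/0.962 + 11.4/279 = 20.43 d.
K_eq = L / Σ(b_i/K_i) = 33.11 / 20.43 = 1.621 m/day.
Q = K_eq · A · (Δh/L) = 1.621 × 1820 × (9.03/33.11) = 804.5 m³/day.

804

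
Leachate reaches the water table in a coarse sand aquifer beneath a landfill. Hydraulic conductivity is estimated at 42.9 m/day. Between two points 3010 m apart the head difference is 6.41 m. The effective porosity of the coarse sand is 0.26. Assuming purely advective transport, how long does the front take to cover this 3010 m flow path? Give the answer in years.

Hydraulic gradient i = Δh / L = 6.41 / 3010 = 0.002130.
Darcy flux q = K · i = 42.90 × 0.002130 = 0.09136 m/day.
Seepage velocity v = q / n_e = 0.09136 / 0.26 = 0.3514 m/day.
Travel time t = L / v = 3010 / 0.3514 = 8566 days = 23.45 years.

23.5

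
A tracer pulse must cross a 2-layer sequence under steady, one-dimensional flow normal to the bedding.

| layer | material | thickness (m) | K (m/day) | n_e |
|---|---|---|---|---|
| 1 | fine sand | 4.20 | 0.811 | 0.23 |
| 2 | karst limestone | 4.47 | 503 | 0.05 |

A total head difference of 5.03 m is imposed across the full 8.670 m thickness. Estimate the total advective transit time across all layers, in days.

1.23

With flow normal to the layers, continuity requires the same specific discharge q through every layer.
Σ(b_i/K_i) = 4.20/0.811 + 4.47/503 = 5.188 d.
q = Δh / Σ(b_i/K_i) = 5.03 / 5.188 = 0.9696 m/day.
In each layer the seepage velocity is v_i = q/n_i, so the layer transit time is t_i = b_i·n_i / q:
  layer 1 (fine sand): t_1 = 4.20 × 0.23 / 0.9696 = 0.9963 d
  layer 2 (karst limestone): t_2 = 4.47 × 0.05 / 0.9696 = 0.2305 d
Total t = Σ t_i = 1.227 days.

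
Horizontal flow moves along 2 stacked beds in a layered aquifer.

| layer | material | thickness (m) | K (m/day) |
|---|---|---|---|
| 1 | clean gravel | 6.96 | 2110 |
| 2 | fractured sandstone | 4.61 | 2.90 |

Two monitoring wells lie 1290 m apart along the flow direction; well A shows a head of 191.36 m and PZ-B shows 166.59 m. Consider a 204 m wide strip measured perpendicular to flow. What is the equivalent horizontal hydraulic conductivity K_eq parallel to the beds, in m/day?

Flow is parallel to layering, so each bed carries its own Darcy discharge and the transmissivities add.
Σ(K_i·b_i) = 2110×6.96 + 2.90×4.61 = 14699 m²/day.
Total thickness b = 11.57 m, so K_eq = Σ(K_i·b_i)/b = 1270 m/day.

1270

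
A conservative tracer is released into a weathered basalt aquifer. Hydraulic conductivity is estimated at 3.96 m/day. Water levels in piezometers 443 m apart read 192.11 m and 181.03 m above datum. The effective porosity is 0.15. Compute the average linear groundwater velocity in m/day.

Hydraulic gradient i = (192.11 − 181.03) / 443 = 11.08 / 443 = 0.02501.
Darcy flux q = K · i = 3.960 × 0.02501 = 0.09904 m/day.
Seepage velocity v = q / n_e = 0.09904 / 0.15 = 0.6603 m/day.

0.660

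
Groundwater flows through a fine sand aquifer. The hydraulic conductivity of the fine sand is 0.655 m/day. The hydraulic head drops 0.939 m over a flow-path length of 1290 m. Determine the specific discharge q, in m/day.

0.000477

Hydraulic gradient i = Δh / L = 0.939 / 1290 = 0.0007279.
Specific discharge q = K · i = 0.6550 × 0.0007279 = 0.0004768 m/day.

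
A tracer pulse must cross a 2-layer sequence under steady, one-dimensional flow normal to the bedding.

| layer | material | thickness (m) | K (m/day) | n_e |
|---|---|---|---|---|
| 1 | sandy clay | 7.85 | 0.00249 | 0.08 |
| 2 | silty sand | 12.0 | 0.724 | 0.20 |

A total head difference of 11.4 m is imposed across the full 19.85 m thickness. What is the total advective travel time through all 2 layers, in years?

With flow normal to the layers, continuity requires the same specific discharge q through every layer.
Σ(b_i/K_i) = 7.85/0.00249 + 12.0/0.724 = 3169 d.
q = Δh / Σ(b_i/K_i) = 11.4 / 3169 = 0.003597 m/day.
In each layer the seepage velocity is v_i = q/n_i, so the layer transit time is t_i = b_i·n_i / q:
  layer 1 (sandy clay): t_1 = 7.85 × 0.08 / 0.003597 = 174.6 d
  layer 2 (silty sand): t_2 = 12.0 × 0.20 / 0.003597 = 667.2 d
Total t = Σ t_i = 841.8 days = 2.305 years.

2.30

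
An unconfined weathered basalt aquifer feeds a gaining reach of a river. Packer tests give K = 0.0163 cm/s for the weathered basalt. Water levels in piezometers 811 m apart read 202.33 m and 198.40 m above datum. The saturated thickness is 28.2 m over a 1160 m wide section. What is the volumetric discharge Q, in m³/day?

Convert K: 0.0163 cm/s × 864 = 14.08 m/day.
Cross-sectional area A = 1160 × 28.2 = 32712 m².
Hydraulic gradient i = (202.33 − 198.40) / 811 = 3.93 / 811 = 0.004846.
Darcy's law: Q = K · A · i = 14.08 × 32712 × 0.004846 = 2232 m³/day.

2230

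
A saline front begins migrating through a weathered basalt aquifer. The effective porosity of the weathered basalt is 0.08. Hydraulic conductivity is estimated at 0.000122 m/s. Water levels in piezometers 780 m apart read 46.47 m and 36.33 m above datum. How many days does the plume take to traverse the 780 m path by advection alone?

455

Convert K: 0.000122 m/s × 86400 = 10.54 m/day.
Hydraulic gradient i = (46.47 − 36.33) / 780 = 10.14 / 780 = 0.01300.
Darcy flux q = K · i = 10.54 × 0.01300 = 0.1370 m/day.
Seepage velocity v = q / n_e = 0.1370 / 0.08 = 1.713 m/day.
Travel time t = L / v = 780 / 1.713 = 455.4 days.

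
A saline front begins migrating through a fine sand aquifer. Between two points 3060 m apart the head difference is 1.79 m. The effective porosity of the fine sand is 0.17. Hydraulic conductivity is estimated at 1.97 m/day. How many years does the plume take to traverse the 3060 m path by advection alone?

Hydraulic gradient i = Δh / L = 1.79 / 3060 = 0.0005850.
Darcy flux q = K · i = 1.970 × 0.0005850 = 0.001152 m/day.
Seepage velocity v = q / n_e = 0.001152 / 0.17 = 0.006779 m/day.
Travel time t = L / v = 3060 / 0.006779 = 4.514e+05 days = 1236 years.

1240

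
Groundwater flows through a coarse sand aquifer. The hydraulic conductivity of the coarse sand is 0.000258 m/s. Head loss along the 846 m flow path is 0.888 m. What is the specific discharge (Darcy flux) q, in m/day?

0.0234

Convert K: 0.000258 m/s × 86400 = 22.29 m/day.
Hydraulic gradient i = Δh / L = 0.888 / 846 = 0.001050.
Specific discharge q = K · i = 22.29 × 0.001050 = 0.02340 m/day.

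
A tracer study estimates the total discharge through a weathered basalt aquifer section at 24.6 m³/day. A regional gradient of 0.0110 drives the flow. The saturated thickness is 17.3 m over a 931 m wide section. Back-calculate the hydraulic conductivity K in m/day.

Cross-sectional area A = 931 × 17.3 = 16106 m².
Hydraulic gradient i = 0.0110.
From Q = K·A·i, K = Q / (A·i) = 24.6 / (16106 × 0.01100) = 0.1389 m/day.

0.139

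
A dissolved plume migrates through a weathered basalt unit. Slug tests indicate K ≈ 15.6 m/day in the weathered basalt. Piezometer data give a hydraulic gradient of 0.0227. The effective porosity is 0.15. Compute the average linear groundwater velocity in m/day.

Hydraulic gradient i = 0.0227.
Darcy flux q = K · i = 15.60 × 0.02270 = 0.3541 m/day.
Seepage velocity v = q / n_e = 0.3541 / 0.15 = 2.361 m/day.

2.36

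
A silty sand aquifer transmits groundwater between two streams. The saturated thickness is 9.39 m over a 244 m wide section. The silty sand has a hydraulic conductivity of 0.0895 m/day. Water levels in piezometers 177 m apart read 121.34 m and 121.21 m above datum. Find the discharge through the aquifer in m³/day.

0.151

Cross-sectional area A = 244 × 9.39 = 2291 m².
Hydraulic gradient i = (121.34 − 121.21) / 177 = 0.13 / 177 = 0.0007345.
Darcy's law: Q = K · A · i = 0.08950 × 2291 × 0.0007345 = 0.1506 m³/day.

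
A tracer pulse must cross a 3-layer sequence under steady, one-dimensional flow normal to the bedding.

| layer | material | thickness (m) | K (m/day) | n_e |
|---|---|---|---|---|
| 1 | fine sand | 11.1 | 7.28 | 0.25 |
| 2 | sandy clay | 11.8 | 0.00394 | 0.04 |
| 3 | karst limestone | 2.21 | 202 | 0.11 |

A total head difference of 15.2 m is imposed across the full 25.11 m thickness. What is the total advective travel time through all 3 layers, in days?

With flow normal to the layers, continuity requires the same specific discharge q through every layer.
Σ(b_i/K_i) = 11.1/7.28 + 11.8/0.00394 + 2.21/202 = 2996 d.
q = Δh / Σ(b_i/K_i) = 15.2 / 2996 = 0.005073 m/day.
In each layer the seepage velocity is v_i = q/n_i, so the layer transit time is t_i = b_i·n_i / q:
  layer 1 (fine sand): t_1 = 11.1 × 0.25 / 0.005073 = 547.1 d
  layer 2 (sandy clay): t_2 = 11.8 × 0.04 / 0.005073 = 93.05 d
  layer 3 (karst limestone): t_3 = 2.21 × 0.11 / 0.005073 = 47.92 d
Total t = Σ t_i = 688.0 days.

688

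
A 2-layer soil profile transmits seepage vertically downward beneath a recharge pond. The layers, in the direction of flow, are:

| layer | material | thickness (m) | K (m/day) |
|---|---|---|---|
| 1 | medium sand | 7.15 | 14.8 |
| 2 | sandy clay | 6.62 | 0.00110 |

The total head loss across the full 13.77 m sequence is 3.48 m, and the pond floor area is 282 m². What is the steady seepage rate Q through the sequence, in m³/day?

Flow is perpendicular to layering, so the layers act in series and the equivalent K is the thickness-weighted harmonic mean.
Total thickness L = 7.15 + 6.62 = 13.77 m.
Σ(b_i/K_i) = 7.15/14.8 + 6.62/0.00110 = 6019 d.
K_eq = L / Σ(b_i/K_i) = 13.77 / 6019 = 0.002288 m/day.
Q = K_eq · A · (Δh/L) = 0.002288 × 282 × (3.48/13.77) = 0.1631 m³/day.

0.163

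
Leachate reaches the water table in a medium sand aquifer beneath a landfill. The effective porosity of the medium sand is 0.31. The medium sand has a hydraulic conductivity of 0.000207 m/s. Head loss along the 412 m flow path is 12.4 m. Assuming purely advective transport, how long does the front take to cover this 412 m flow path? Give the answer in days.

237

Convert K: 0.000207 m/s × 86400 = 17.88 m/day.
Hydraulic gradient i = Δh / L = 12.4 / 412 = 0.03010.
Darcy flux q = K · i = 17.88 × 0.03010 = 0.5383 m/day.
Seepage velocity v = q / n_e = 0.5383 / 0.31 = 1.736 m/day.
Travel time t = L / v = 412 / 1.736 = 237.3 days.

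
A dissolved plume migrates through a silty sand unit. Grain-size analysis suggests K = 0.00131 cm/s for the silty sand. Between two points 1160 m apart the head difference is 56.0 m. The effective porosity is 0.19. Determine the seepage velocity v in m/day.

Convert K: 0.00131 cm/s × 864 = 1.132 m/day.
Hydraulic gradient i = Δh / L = 56.0 / 1160 = 0.04828.
Darcy flux q = K · i = 1.132 × 0.04828 = 0.05464 m/day.
Seepage velocity v = q / n_e = 0.05464 / 0.19 = 0.2876 m/day.

0.288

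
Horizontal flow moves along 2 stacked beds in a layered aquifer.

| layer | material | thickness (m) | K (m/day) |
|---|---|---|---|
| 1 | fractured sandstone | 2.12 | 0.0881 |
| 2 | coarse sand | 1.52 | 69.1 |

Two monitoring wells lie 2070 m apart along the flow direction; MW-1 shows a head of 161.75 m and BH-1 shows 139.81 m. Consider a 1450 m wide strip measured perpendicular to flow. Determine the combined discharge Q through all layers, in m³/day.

Flow is parallel to layering, so each bed carries its own Darcy discharge and the transmissivities add.
Σ(K_i·b_i) = 0.0881×2.12 + 69.1×1.52 = 105.2 m²/day.
Hydraulic gradient i = (161.75 − 139.81) / 2070 = 21.94 / 2070 = 0.01060.
Q = Σ(K_i·b_i) · W · i = 105.2 × 1450 × 0.01060 = 1617 m³/day.

1620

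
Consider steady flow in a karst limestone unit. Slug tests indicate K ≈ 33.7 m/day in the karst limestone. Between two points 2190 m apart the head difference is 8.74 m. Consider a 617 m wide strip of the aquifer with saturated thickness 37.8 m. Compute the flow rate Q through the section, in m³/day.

3140

Cross-sectional area A = 617 × 37.8 = 23323 m².
Hydraulic gradient i = Δh / L = 8.74 / 2190 = 0.003991.
Darcy's law: Q = K · A · i = 33.70 × 23323 × 0.003991 = 3137 m³/day.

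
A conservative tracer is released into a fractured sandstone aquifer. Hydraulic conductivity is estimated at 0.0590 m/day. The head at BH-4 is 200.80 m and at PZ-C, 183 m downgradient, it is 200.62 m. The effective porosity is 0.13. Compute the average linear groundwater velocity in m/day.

0.000446

Hydraulic gradient i = (200.80 − 200.62) / 183 = 0.18 / 183 = 0.0009836.
Darcy flux q = K · i = 0.05900 × 0.0009836 = 5.803e-05 m/day.
Seepage velocity v = q / n_e = 5.803e-05 / 0.13 = 0.0004464 m/day.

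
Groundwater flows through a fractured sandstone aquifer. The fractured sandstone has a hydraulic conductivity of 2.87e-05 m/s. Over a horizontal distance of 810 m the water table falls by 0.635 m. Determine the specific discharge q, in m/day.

Convert K: 2.87e-05 m/s × 86400 = 2.480 m/day.
Hydraulic gradient i = Δh / L = 0.635 / 810 = 0.0007840.
Specific discharge q = K · i = 2.480 × 0.0007840 = 0.001944 m/day.

0.00194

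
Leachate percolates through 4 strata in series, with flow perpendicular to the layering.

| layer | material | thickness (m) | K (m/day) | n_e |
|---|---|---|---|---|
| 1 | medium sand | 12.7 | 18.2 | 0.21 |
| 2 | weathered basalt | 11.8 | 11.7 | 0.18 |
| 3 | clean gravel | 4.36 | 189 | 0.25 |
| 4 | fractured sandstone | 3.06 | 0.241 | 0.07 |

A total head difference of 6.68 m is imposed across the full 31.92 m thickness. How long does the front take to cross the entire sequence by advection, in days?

13.2

With flow normal to the layers, continuity requires the same specific discharge q through every layer.
Σ(b_i/K_i) = 12.7/18.2 + 11.8/11.7 + 4.36/189 + 3.06/0.241 = 14.43 d.
q = Δh / Σ(b_i/K_i) = 6.68 / 14.43 = 0.4630 m/day.
In each layer the seepage velocity is v_i = q/n_i, so the layer transit time is t_i = b_i·n_i / q:
  layer 1 (medium sand): t_1 = 12.7 × 0.21 / 0.4630 = 5.760 d
  layer 2 (weathered basalt): t_2 = 11.8 × 0.18 / 0.4630 = 4.587 d
  layer 3 (clean gravel): t_3 = 4.36 × 0.25 / 0.4630 = 2.354 d
  layer 4 (fractured sandstone): t_4 = 3.06 × 0.07 / 0.4630 = 0.4626 d
Total t = Σ t_i = 13.16 days.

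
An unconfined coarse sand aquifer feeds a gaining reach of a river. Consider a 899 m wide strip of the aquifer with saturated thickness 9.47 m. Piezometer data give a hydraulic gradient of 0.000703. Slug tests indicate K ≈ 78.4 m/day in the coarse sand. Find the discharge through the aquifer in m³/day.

Cross-sectional area A = 899 × 9.47 = 8514 m².
Hydraulic gradient i = 0.000703.
Darcy's law: Q = K · A · i = 78.40 × 8514 × 0.0007030 = 469.2 m³/day.

469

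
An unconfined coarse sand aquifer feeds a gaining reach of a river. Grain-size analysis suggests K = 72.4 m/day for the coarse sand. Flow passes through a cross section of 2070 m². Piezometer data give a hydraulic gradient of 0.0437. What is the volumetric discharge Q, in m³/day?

Hydraulic gradient i = 0.0437.
Darcy's law: Q = K · A · i = 72.40 × 2070 × 0.04370 = 6549 m³/day.

6550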